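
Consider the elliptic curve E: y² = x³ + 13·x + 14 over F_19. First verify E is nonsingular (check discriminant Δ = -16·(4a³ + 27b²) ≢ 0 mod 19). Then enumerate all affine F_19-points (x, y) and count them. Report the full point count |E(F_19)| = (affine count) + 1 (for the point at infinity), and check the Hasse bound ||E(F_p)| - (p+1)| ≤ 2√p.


Affine points = {(1, 3), (1, 16), (3, 2), (3, 17), (4, 4), (4, 15), (6, 2), (6, 17), (7, 7), (7, 12), (9, 9), (9, 10), (10, 2), (10, 17), (11, 5), (11, 14), (12, 6), (12, 13), (13, 9), (13, 10), (16, 9), (16, 10), (18, 0)}; affine count = 23; |E(F_19)| = 24.

Discriminant check: Δ ∝ 4a³ + 27b² = 4·13³ + 27·14² = 4·2197 + 27·196 ≡ 1 (mod 19). Nonzero ⇒ E is nonsingular.
For each x ∈ F_19, compute rhs = x³ + 13·x + 14 mod 19, then count y ∈ F_19 with y² ≡ rhs.
  x = 0: rhs = 14, matching y values: none (0 points).
  x = 1: rhs = 9, matching y values: 3, 16 (2 points).
  x = 2: rhs = 10, matching y values: none (0 points).
  x = 3: rhs = 4, matching y values: 2, 17 (2 points).
  x = 4: rhs = 16, matching y values: 4, 15 (2 points).
  x = 5: rhs = 14, matching y values: none (0 points).
  x = 6: rhs = 4, matching y values: 2, 17 (2 points).
  x = 7: rhs = 11, matching y values: 7, 12 (2 points).
  x = 8: rhs = 3, matching y values: none (0 points).
  x = 9: rhs = 5, matching y values: 9, 10 (2 points).
  x = 10: rhs = 4, matching y values: 2, 17 (2 points).
  x = 11: rhs = 6, matching y values: 5, 14 (2 points).
  x = 12: rhs = 17, matching y values: 6, 13 (2 points).
  x = 13: rhs = 5, matching y values: 9, 10 (2 points).
  x = 14: rhs = 14, matching y values: none (0 points).
  x = 15: rhs = 12, matching y values: none (0 points).
  x = 16: rhs = 5, matching y values: 9, 10 (2 points).
  x = 17: rhs = 18, matching y values: none (0 points).
  x = 18: rhs = 0, matching y values: 0 (1 points).
Total affine count: 23.
Full point count |E(F_19)| = 23 + 1 = 24.
Hasse bound: |24 − (19+1)| = |4| = 4 ≤ 2√19 ≈ 8.7178 ✓.


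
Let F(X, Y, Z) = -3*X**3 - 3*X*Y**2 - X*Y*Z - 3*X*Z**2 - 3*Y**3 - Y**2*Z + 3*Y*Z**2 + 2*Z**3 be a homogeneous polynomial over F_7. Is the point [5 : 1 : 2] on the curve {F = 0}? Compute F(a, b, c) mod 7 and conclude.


F(5,1,2) ≡ 4 (mod 7); P is NOT on the curve.

Evaluate F(5, 1, 2) term-by-term (mod 7).
  -3*X**3 ↦ -3·125·1·1 = -375
  -3*X*Y**2 ↦ -3·5·1·1 = -15
  -X*Y*Z ↦ -1·5·1·2 = -10
  -3*X*Z**2 ↦ -3·5·1·4 = -60
  -3*Y**3 ↦ -3·1·1·1 = -3
  -Y**2*Z ↦ -1·1·1·2 = -2
  3*Y*Z**2 ↦ 3·1·1·4 = 12
  2*Z**3 ↦ 2·1·1·8 = 16
Sum: F(5, 1, 2) = (-375) + (-15) + (-10) + (-60) + (-3) + (-2) + (12) + (16) = -437.
Reducing mod 7: -437 ≡ 4 (mod 7).
Since F(a, b, c) ≡ 4 ≠ 0 (mod 7), P does NOT lie on the curve.


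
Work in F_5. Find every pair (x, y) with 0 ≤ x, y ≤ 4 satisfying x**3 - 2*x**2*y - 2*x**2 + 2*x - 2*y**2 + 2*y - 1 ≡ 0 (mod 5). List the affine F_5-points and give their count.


Affine F_5-points: {(0, 2), (0, 4), (1, 0), (2, 1)}; count = 4.

For each of the 25 pairs (x, y) ∈ F_5², evaluate f(x, y) mod 5. Record the zeros.
  x = 0: [0↦4, 1↦4, 2↦0, 3↦2, 4↦0]  zeros at y ∈ {2, 4}
  x = 1: [0↦0, 1↦3, 2↦2, 3↦2, 4↦3]  zeros at y ∈ {0}
  x = 2: [0↦3, 1↦0, 2↦3, 3↦2, 4↦2]  zeros at y ∈ {1}
  x = 3: [0↦4, 1↦1, 2↦4, 3↦3, 4↦3]  zeros at y ∈ ∅
  x = 4: [0↦4, 1↦2, 2↦1, 3↦1, 4↦2]  zeros at y ∈ ∅
Collecting zeros: affine points = {(0, 2), (0, 4), (1, 0), (2, 1)}.
Total count |C(F_5)_aff| = 4.


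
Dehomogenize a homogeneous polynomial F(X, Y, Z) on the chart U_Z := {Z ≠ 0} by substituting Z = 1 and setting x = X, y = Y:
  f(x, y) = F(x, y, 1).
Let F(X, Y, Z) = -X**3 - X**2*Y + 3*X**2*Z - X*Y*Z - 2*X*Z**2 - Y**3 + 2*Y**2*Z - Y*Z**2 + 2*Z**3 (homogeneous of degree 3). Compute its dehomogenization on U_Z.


f(x, y) = -x**3 - x**2*y + 3*x**2 - x*y - 2*x - y**3 + 2*y**2 - y + 2

On U_Z we set Z = 1. Each monomial c·X^i·Y^j·Z^k in F becomes c·x^i·y^j·1^k = c·x^i·y^j.
Substituting Z = 1: F(X, Y, 1) = -x**3 - x**2*y + 3*x**2 - x*y - 2*x - y**3 + 2*y**2 - y + 2.
Note: deg(f) ≤ deg(F) = 3; strict inequality happens when F is divisible by Z (lost terms).


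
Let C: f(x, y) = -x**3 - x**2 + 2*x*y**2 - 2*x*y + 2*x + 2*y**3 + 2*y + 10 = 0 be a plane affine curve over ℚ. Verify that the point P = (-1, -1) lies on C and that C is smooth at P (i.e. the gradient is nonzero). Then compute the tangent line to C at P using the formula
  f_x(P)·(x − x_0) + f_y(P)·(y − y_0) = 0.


Tangent line at P: 5*x + 14*y + 19 = 0.

Step 1: f(-1, -1) = 0, so P lies on C.
Step 2: partial derivatives
  f_x(x, y) = -3*x**2 - 2*x + 2*y**2 - 2*y + 2, f_y(x, y) = 4*x*y - 2*x + 6*y**2 + 2.
  f_x(P) = 5, f_y(P) = 14 (gradient nonzero, so P is smooth).
Step 3: tangent line at P: 5·(x − -1) + 14·(y − -1) = 0.
Expanding: 5*x + 14*y + 19 = 0.


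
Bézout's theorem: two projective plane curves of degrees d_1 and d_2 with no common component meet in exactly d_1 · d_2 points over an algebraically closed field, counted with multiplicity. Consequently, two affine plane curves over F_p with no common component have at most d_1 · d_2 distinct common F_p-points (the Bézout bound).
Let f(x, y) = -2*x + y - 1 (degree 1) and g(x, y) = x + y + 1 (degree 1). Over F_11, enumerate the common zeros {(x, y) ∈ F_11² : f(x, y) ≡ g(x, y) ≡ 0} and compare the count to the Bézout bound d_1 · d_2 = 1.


Common zeros: {(3, 7)}; count = 1; Bézout bound = 1.

deg(f) = 1, deg(g) = 1, so Bézout bound = 1.
Scan x ∈ F_11. For each x, list the y ∈ F_11 with f(x, y) ≡ 0 and those with g(x, y) ≡ 0 (mod 11); the common zeros in that column are the intersection.
  x = 0: f ≡ 0 at y ∈ {1}; g ≡ 0 at y ∈ {10}; common: ∅.
  x = 1: f ≡ 0 at y ∈ {3}; g ≡ 0 at y ∈ {9}; common: ∅.
  x = 2: f ≡ 0 at y ∈ {5}; g ≡ 0 at y ∈ {8}; common: ∅.
  x = 3: f ≡ 0 at y ∈ {7}; g ≡ 0 at y ∈ {7}; common: {7}.
  x = 4: f ≡ 0 at y ∈ {9}; g ≡ 0 at y ∈ {6}; common: ∅.
  x = 5: f ≡ 0 at y ∈ {0}; g ≡ 0 at y ∈ {5}; common: ∅.
  x = 6: f ≡ 0 at y ∈ {2}; g ≡ 0 at y ∈ {4}; common: ∅.
  x = 7: f ≡ 0 at y ∈ {4}; g ≡ 0 at y ∈ {3}; common: ∅.
  x = 8: f ≡ 0 at y ∈ {6}; g ≡ 0 at y ∈ {2}; common: ∅.
  x = 9: f ≡ 0 at y ∈ {8}; g ≡ 0 at y ∈ {1}; common: ∅.
  x = 10: f ≡ 0 at y ∈ {10}; g ≡ 0 at y ∈ {0}; common: ∅.
Collecting: common zeros = {(3, 7)}, so the count is 1.
Comparison with the Bézout bound: 1 ≤ 1 = deg(f)·deg(g), as expected for curves with no common component (the bound is attained).


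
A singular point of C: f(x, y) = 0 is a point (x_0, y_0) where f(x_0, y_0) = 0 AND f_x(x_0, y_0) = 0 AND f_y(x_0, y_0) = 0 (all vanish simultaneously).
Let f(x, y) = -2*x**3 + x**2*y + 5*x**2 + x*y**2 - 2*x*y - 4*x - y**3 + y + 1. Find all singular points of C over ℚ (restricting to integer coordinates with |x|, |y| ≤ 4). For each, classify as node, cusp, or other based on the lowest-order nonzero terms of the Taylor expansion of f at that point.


Singular points: {(1, 0)}; classification: node.

Compute partial derivatives:
  f_x = -6*x**2 + 2*x*y + 10*x + y**2 - 2*y - 4.
  f_y = x**2 + 2*x*y - 2*x - 3*y**2 + 1.
Scan x_0 ∈ {−4, ..., 4}. For each x_0, f_y(x_0, y) is a polynomial in y; find its integer roots y ∈ {−4, ..., 4}, then test f_x and f at those candidates.
  x = -4: f_y(-4, y) = -3*y**2 - 8*y + 25; no integer root y with |y| ≤ 4.
  x = -3: f_y(-3, y) = -3*y**2 - 6*y + 16; no integer root y with |y| ≤ 4.
  x = -2: f_y(-2, y) = -3*y**2 - 4*y + 9; no integer root y with |y| ≤ 4.
  x = -1: f_y(-1, y) = -3*y**2 - 2*y + 4; no integer root y with |y| ≤ 4.
  x = 0: f_y(0, y) = 1 - 3*y**2; no integer root y with |y| ≤ 4.
  x = 1: f_y(1, y) = -3*y**2 + 2*y; vanishes at y ∈ {0}. (1, 0): f_x = 0, f = 0 — SINGULAR.
  x = 2: f_y(2, y) = -3*y**2 + 4*y + 1; no integer root y with |y| ≤ 4.
  x = 3: f_y(3, y) = -3*y**2 + 6*y + 4; no integer root y with |y| ≤ 4.
  x = 4: f_y(4, y) = -3*y**2 + 8*y + 9; no integer root y with |y| ≤ 4.
Only singular point on the grid: (1, 0).
Classify: substitute x = 1 + u, y = 0 + v and expand: f = -2*u**3 + u**2*v - u**2 + u*v**2 - v**3 + v**2.
No constant or linear terms (consistent with a singular point). Quadratic part: -u**2 + v**2. Cubic part: -2*u**3 + u**2*v + u*v**2 - v**3.
The quadratic part v**2 - u**2 = (v − u)(v + u) splits into two distinct linear factors, so there are two distinct tangent lines y − 0 = ±(x − 1) — this is a node (ordinary double point).
Classification: node.


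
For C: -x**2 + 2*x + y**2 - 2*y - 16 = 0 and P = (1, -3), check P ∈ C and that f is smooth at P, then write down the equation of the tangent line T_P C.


Tangent line at P: -8*y - 24 = 0.

Step 1: f(1, -3) = 0, so P lies on C.
Step 2: partial derivatives
  f_x(x, y) = 2 - 2*x, f_y(x, y) = 2*y - 2.
  f_x(P) = 0, f_y(P) = -8 (gradient nonzero, so P is smooth).
Step 3: tangent line at P: 0·(x − 1) + -8·(y − -3) = 0.
Expanding: -8*y - 24 = 0.


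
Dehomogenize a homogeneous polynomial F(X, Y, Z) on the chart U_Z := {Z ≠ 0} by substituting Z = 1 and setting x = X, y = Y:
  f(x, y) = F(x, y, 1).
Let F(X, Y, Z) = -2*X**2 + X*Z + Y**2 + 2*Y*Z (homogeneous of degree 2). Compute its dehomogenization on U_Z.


f(x, y) = -2*x**2 + x + y**2 + 2*y

On U_Z we set Z = 1. Each monomial c·X^i·Y^j·Z^k in F becomes c·x^i·y^j·1^k = c·x^i·y^j.
Substituting Z = 1: F(X, Y, 1) = -2*x**2 + x + y**2 + 2*y.
Note: deg(f) ≤ deg(F) = 2; strict inequality happens when F is divisible by Z (lost terms).


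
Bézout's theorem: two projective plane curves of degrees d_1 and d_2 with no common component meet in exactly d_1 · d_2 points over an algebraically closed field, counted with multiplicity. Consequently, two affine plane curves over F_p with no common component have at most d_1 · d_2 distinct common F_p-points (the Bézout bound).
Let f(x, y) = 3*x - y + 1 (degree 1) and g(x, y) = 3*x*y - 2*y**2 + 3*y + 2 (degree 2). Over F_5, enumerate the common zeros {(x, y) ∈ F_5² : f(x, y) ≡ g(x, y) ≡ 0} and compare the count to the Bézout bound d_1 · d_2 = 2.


Common zeros: ∅; count = 0; Bézout bound = 2.

deg(f) = 1, deg(g) = 2, so Bézout bound = 2.
Scan x ∈ F_5. For each x, list the y ∈ F_5 with f(x, y) ≡ 0 and those with g(x, y) ≡ 0 (mod 5); the common zeros in that column are the intersection.
  x = 0: f ≡ 0 at y ∈ {1}; g ≡ 0 at y ∈ {2}; common: ∅.
  x = 1: f ≡ 0 at y ∈ {4}; g ≡ 0 at y ∈ ∅; common: ∅.
  x = 2: f ≡ 0 at y ∈ {2}; g ≡ 0 at y ∈ ∅; common: ∅.
  x = 3: f ≡ 0 at y ∈ {0}; g ≡ 0 at y ∈ {3}; common: ∅.
  x = 4: f ≡ 0 at y ∈ {3}; g ≡ 0 at y ∈ {1, 4}; common: ∅.
Collecting: common zeros = ∅, so the count is 0.
Comparison with the Bézout bound: 0 ≤ 2 = deg(f)·deg(g), as expected for curves with no common component (the affine F_5-count falls short of the bound because intersections may lie at infinity, over extension fields, or carry multiplicity).


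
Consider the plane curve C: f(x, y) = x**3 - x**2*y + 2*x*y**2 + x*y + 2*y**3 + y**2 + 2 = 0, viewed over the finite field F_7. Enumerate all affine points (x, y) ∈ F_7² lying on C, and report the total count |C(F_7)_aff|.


Affine F_7-points: {(1, 3), (2, 2), (2, 4), (3, 4), (5, 2), (6, 1), (6, 4), (6, 6)}; count = 8.

For each of the 49 pairs (x, y) ∈ F_7², evaluate f(x, y) mod 7. Record the zeros.
  x = 0: [0↦2, 1↦5, 2↦1, 3↦2, 4↦6, 5↦4, 6↦1]  zeros at y ∈ ∅
  x = 1: [0↦3, 1↦1, 2↦3, 3↦0, 4↦4, 5↦6, 6↦4]  zeros at y ∈ {3}
  x = 2: [0↦3, 1↦1, 2↦0, 3↦5, 4↦0, 5↦4, 6↦1]  zeros at y ∈ {2, 4}
  x = 3: [0↦1, 1↦4, 2↦5, 3↦2, 4↦0, 5↦4, 6↦5]  zeros at y ∈ {4}
  x = 4: [0↦3, 1↦2, 2↦3, 3↦4, 4↦3, 5↦5, 6↦1]  zeros at y ∈ ∅
  x = 5: [0↦1, 1↦1, 2↦0, 3↦3, 4↦1, 5↦6, 6↦2]  zeros at y ∈ {2}
  x = 6: [0↦1, 1↦0, 2↦2, 3↦5, 4↦0, 5↦6, 6↦0]  zeros at y ∈ {1, 4, 6}
Collecting zeros: affine points = {(1, 3), (2, 2), (2, 4), (3, 4), (5, 2), (6, 1), (6, 4), (6, 6)}.
Total count |C(F_7)_aff| = 8.


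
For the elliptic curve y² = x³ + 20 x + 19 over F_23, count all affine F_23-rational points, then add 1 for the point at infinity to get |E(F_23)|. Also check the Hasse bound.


Affine points = {(4, 5), (4, 18), (8, 1), (8, 22), (9, 10), (9, 13), (10, 0), (11, 11), (11, 12), (12, 3), (12, 20), (18, 1), (18, 22), (19, 6), (19, 17), (20, 1), (20, 22)}; affine count = 17; |E(F_23)| = 18.

Discriminant check: Δ ∝ 4a³ + 27b² = 4·20³ + 27·19² = 4·8000 + 27·361 ≡ 2 (mod 23). Nonzero ⇒ E is nonsingular.
For each x ∈ F_23, compute rhs = x³ + 20·x + 19 mod 23, then count y ∈ F_23 with y² ≡ rhs.
  x = 0: rhs = 19, matching y values: none (0 points).
  x = 1: rhs = 17, matching y values: none (0 points).
  x = 2: rhs = 21, matching y values: none (0 points).
  x = 3: rhs = 14, matching y values: none (0 points).
  x = 4: rhs = 2, matching y values: 5, 18 (2 points).
  x = 5: rhs = 14, matching y values: none (0 points).
  x = 6: rhs = 10, matching y values: none (0 points).
  x = 7: rhs = 19, matching y values: none (0 points).
  x = 8: rhs = 1, matching y values: 1, 22 (2 points).
  x = 9: rhs = 8, matching y values: 10, 13 (2 points).
  x = 10: rhs = 0, matching y values: 0 (1 points).
  x = 11: rhs = 6, matching y values: 11, 12 (2 points).
  x = 12: rhs = 9, matching y values: 3, 20 (2 points).
  x = 13: rhs = 15, matching y values: none (0 points).
  x = 14: rhs = 7, matching y values: none (0 points).
  x = 15: rhs = 14, matching y values: none (0 points).
  x = 16: rhs = 19, matching y values: none (0 points).
  x = 17: rhs = 5, matching y values: none (0 points).
  x = 18: rhs = 1, matching y values: 1, 22 (2 points).
  x = 19: rhs = 13, matching y values: 6, 17 (2 points).
  x = 20: rhs = 1, matching y values: 1, 22 (2 points).
  x = 21: rhs = 17, matching y values: none (0 points).
  x = 22: rhs = 21, matching y values: none (0 points).
Total affine count: 17.
Full point count |E(F_23)| = 17 + 1 = 18.
Hasse bound: |18 − (23+1)| = |-6| = 6 ≤ 2√23 ≈ 9.5917 ✓.


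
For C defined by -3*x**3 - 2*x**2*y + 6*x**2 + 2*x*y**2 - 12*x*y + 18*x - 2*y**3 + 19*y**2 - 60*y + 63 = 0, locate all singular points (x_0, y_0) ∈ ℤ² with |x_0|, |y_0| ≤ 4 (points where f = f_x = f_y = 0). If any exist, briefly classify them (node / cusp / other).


Singular points: {(0, 3)}; classification: cusp.

Compute partial derivatives:
  f_x = -9*x**2 - 4*x*y + 12*x + 2*y**2 - 12*y + 18.
  f_y = -2*x**2 + 4*x*y - 12*x - 6*y**2 + 38*y - 60.
Scan x_0 ∈ {−4, ..., 4}. For each x_0, f_y(x_0, y) is a polynomial in y; find its integer roots y ∈ {−4, ..., 4}, then test f_x and f at those candidates.
  x = -4: f_y(-4, y) = -6*y**2 + 22*y - 44; no integer root y with |y| ≤ 4.
  x = -3: f_y(-3, y) = -6*y**2 + 26*y - 42; no integer root y with |y| ≤ 4.
  x = -2: f_y(-2, y) = -6*y**2 + 30*y - 44; no integer root y with |y| ≤ 4.
  x = -1: f_y(-1, y) = -6*y**2 + 34*y - 50; no integer root y with |y| ≤ 4.
  x = 0: f_y(0, y) = -6*y**2 + 38*y - 60; vanishes at y ∈ {3}. (0, 3): f_x = 0, f = 0 — SINGULAR.
  x = 1: f_y(1, y) = -6*y**2 + 42*y - 74; no integer root y with |y| ≤ 4.
  x = 2: f_y(2, y) = -6*y**2 + 46*y - 92; no integer root y with |y| ≤ 4.
  x = 3: f_y(3, y) = -6*y**2 + 50*y - 114; no integer root y with |y| ≤ 4.
  x = 4: f_y(4, y) = -6*y**2 + 54*y - 140; no integer root y with |y| ≤ 4.
Only singular point on the grid: (0, 3).
Classify: substitute x = 0 + u, y = 3 + v and expand: f = -3*u**3 - 2*u**2*v + 2*u*v**2 - 2*v**3 + v**2.
No constant or linear terms (consistent with a singular point). Quadratic part: v**2. Cubic part: -3*u**3 - 2*u**2*v + 2*u*v**2 - 2*v**3.
The quadratic part v**2 is a perfect square, so there is a single (double) tangent line v = 0, i.e. y = 3. Restricting the cubic part to that line (v = 0) leaves -3*u**3 ≠ 0, so f is not divisible by v and the branch is v² ≈ 3*u**3 to lowest order — this is a cusp.
Classification: cusp.


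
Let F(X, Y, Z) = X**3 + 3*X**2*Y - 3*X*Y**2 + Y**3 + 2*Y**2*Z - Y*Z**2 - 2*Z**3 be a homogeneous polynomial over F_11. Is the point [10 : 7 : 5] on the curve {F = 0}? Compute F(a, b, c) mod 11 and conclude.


F(10,7,5) ≡ 3 (mod 11); P is NOT on the curve.

Evaluate F(10, 7, 5) term-by-term (mod 11).
  X**3 ↦ 1·1000·1·1 = 1000
  3*X**2*Y ↦ 3·100·7·1 = 2100
  -3*X*Y**2 ↦ -3·10·49·1 = -1470
  Y**3 ↦ 1·1·343·1 = 343
  2*Y**2*Z ↦ 2·1·49·5 = 490
  -Y*Z**2 ↦ -1·1·7·25 = -175
  -2*Z**3 ↦ -2·1·1·125 = -250
Sum: F(10, 7, 5) = (1000) + (2100) + (-1470) + (343) + (490) + (-175) + (-250) = 2038.
Reducing mod 11: 2038 ≡ 3 (mod 11).
Since F(a, b, c) ≡ 3 ≠ 0 (mod 11), P does NOT lie on the curve.


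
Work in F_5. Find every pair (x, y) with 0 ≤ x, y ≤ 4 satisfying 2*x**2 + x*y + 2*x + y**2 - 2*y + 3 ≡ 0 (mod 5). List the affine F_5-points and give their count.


Affine F_5-points: {(2, 0)}; count = 1.

For each of the 25 pairs (x, y) ∈ F_5², evaluate f(x, y) mod 5. Record the zeros.
  x = 0: [0↦3, 1↦2, 2↦3, 3↦1, 4↦1]  zeros at y ∈ ∅
  x = 1: [0↦2, 1↦2, 2↦4, 3↦3, 4↦4]  zeros at y ∈ ∅
  x = 2: [0↦0, 1↦1, 2↦4, 3↦4, 4↦1]  zeros at y ∈ {0}
  x = 3: [0↦2, 1↦4, 2↦3, 3↦4, 4↦2]  zeros at y ∈ ∅
  x = 4: [0↦3, 1↦1, 2↦1, 3↦3, 4↦2]  zeros at y ∈ ∅
Collecting zeros: affine points = {(2, 0)}.
Total count |C(F_5)_aff| = 1.


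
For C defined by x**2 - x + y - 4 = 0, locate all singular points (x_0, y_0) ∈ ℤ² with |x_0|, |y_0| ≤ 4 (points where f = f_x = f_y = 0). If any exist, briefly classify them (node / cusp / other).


No singular points in the scanned grid; C is smooth there.

Compute partial derivatives:
  f_x = 2*x - 1.
  f_y = 1.
f_y = 1 is a nonzero constant, so f_y never vanishes: no point (x, y) can satisfy f = f_x = f_y = 0. In particular no (x, y) ∈ {−4, ..., 4}² is singular; the curve is smooth.


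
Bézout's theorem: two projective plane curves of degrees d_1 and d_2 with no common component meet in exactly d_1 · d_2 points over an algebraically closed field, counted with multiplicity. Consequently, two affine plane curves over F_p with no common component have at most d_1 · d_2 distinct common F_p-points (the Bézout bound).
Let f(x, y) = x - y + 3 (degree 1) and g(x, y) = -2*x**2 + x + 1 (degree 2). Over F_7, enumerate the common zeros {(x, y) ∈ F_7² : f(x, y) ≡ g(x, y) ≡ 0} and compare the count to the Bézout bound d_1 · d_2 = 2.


Common zeros: {(1, 4), (3, 6)}; count = 2; Bézout bound = 2.

deg(f) = 1, deg(g) = 2, so Bézout bound = 2.
Scan x ∈ F_7. For each x, list the y ∈ F_7 with f(x, y) ≡ 0 and those with g(x, y) ≡ 0 (mod 7); the common zeros in that column are the intersection.
  x = 0: f ≡ 0 at y ∈ {3}; g ≡ 0 at y ∈ ∅; common: ∅.
  x = 1: f ≡ 0 at y ∈ {4}; g ≡ 0 at y ∈ {0, 1, 2, 3, 4, 5, 6}; common: {4}.
  x = 2: f ≡ 0 at y ∈ {5}; g ≡ 0 at y ∈ ∅; common: ∅.
  x = 3: f ≡ 0 at y ∈ {6}; g ≡ 0 at y ∈ {0, 1, 2, 3, 4, 5, 6}; common: {6}.
  x = 4: f ≡ 0 at y ∈ {0}; g ≡ 0 at y ∈ ∅; common: ∅.
  x = 5: f ≡ 0 at y ∈ {1}; g ≡ 0 at y ∈ ∅; common: ∅.
  x = 6: f ≡ 0 at y ∈ {2}; g ≡ 0 at y ∈ ∅; common: ∅.
Collecting: common zeros = {(1, 4), (3, 6)}, so the count is 2.
Comparison with the Bézout bound: 2 ≤ 2 = deg(f)·deg(g), as expected for curves with no common component (the bound is attained).


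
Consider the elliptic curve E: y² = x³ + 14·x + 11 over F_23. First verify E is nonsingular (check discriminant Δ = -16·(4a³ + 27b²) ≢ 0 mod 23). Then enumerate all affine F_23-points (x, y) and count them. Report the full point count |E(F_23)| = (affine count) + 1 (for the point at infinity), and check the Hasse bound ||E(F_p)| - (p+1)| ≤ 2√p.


Affine points = {(1, 7), (1, 16), (2, 1), (2, 22), (4, 4), (4, 19), (6, 9), (6, 14), (10, 1), (10, 22), (11, 1), (11, 22), (15, 10), (15, 13), (18, 0), (19, 11), (19, 12)}; affine count = 17; |E(F_23)| = 18.

Discriminant check: Δ ∝ 4a³ + 27b² = 4·14³ + 27·11² = 4·2744 + 27·121 ≡ 6 (mod 23). Nonzero ⇒ E is nonsingular.
For each x ∈ F_23, compute rhs = x³ + 14·x + 11 mod 23, then count y ∈ F_23 with y² ≡ rhs.
  x = 0: rhs = 11, matching y values: none (0 points).
  x = 1: rhs = 3, matching y values: 7, 16 (2 points).
  x = 2: rhs = 1, matching y values: 1, 22 (2 points).
  x = 3: rhs = 11, matching y values: none (0 points).
  x = 4: rhs = 16, matching y values: 4, 19 (2 points).
  x = 5: rhs = 22, matching y values: none (0 points).
  x = 6: rhs = 12, matching y values: 9, 14 (2 points).
  x = 7: rhs = 15, matching y values: none (0 points).
  x = 8: rhs = 14, matching y values: none (0 points).
  x = 9: rhs = 15, matching y values: none (0 points).
  x = 10: rhs = 1, matching y values: 1, 22 (2 points).
  x = 11: rhs = 1, matching y values: 1, 22 (2 points).
  x = 12: rhs = 21, matching y values: none (0 points).
  x = 13: rhs = 21, matching y values: none (0 points).
  x = 14: rhs = 7, matching y values: none (0 points).
  x = 15: rhs = 8, matching y values: 10, 13 (2 points).
  x = 16: rhs = 7, matching y values: none (0 points).
  x = 17: rhs = 10, matching y values: none (0 points).
  x = 18: rhs = 0, matching y values: 0 (1 points).
  x = 19: rhs = 6, matching y values: 11, 12 (2 points).
  x = 20: rhs = 11, matching y values: none (0 points).
  x = 21: rhs = 21, matching y values: none (0 points).
  x = 22: rhs = 19, matching y values: none (0 points).
Total affine count: 17.
Full point count |E(F_23)| = 17 + 1 = 18.
Hasse bound: |18 − (23+1)| = |-6| = 6 ≤ 2√23 ≈ 9.5917 ✓.


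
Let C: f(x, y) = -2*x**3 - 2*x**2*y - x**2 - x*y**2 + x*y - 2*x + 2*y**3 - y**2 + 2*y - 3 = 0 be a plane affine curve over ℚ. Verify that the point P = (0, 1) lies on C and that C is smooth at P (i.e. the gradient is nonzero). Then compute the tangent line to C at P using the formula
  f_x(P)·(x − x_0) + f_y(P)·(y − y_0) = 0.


Tangent line at P: -2*x + 6*y - 6 = 0.

Step 1: f(0, 1) = 0, so P lies on C.
Step 2: partial derivatives
  f_x(x, y) = -6*x**2 - 4*x*y - 2*x - y**2 + y - 2, f_y(x, y) = -2*x**2 - 2*x*y + x + 6*y**2 - 2*y + 2.
  f_x(P) = -2, f_y(P) = 6 (gradient nonzero, so P is smooth).
Step 3: tangent line at P: -2·(x − 0) + 6·(y − 1) = 0.
Expanding: -2*x + 6*y - 6 = 0.


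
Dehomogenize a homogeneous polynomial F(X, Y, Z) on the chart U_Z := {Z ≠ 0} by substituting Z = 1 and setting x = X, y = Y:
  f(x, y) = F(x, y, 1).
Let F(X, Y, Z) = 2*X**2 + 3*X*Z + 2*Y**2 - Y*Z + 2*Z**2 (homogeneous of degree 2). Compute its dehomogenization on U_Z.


f(x, y) = 2*x**2 + 3*x + 2*y**2 - y + 2

On U_Z we set Z = 1. Each monomial c·X^i·Y^j·Z^k in F becomes c·x^i·y^j·1^k = c·x^i·y^j.
Substituting Z = 1: F(X, Y, 1) = 2*x**2 + 3*x + 2*y**2 - y + 2.
Note: deg(f) ≤ deg(F) = 2; strict inequality happens when F is divisible by Z (lost terms).


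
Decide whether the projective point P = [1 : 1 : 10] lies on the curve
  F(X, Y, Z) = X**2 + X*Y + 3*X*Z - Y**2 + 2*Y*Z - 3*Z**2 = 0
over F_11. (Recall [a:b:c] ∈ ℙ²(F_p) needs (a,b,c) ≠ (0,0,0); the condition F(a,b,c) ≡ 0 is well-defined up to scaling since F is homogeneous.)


F(1,1,10) ≡ 4 (mod 11); P is NOT on the curve.

Evaluate F(1, 1, 10) term-by-term (mod 11).
  X**2 ↦ 1·1·1·1 = 1
  X*Y ↦ 1·1·1·1 = 1
  3*X*Z ↦ 3·1·1·10 = 30
  -Y**2 ↦ -1·1·1·1 = -1
  2*Y*Z ↦ 2·1·1·10 = 20
  -3*Z**2 ↦ -3·1·1·100 = -300
Sum: F(1, 1, 10) = (1) + (1) + (30) + (-1) + (20) + (-300) = -249.
Reducing mod 11: -249 ≡ 4 (mod 11).
Since F(a, b, c) ≡ 4 ≠ 0 (mod 11), P does NOT lie on the curve.


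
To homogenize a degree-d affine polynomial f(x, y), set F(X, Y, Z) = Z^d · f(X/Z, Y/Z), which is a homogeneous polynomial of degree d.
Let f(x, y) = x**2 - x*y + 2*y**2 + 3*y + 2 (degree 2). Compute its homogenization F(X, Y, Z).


F(X, Y, Z) = X**2 - X*Y + 2*Y**2 + 3*Y*Z + 2*Z**2

deg(f) = 2.
Substitute x = X/Z, y = Y/Z into f, then multiply by Z^2.
  monomial 1·x^2·y^0 ↦ 1·X^2·Y^0·Z^0.
  monomial -1·x^1·y^1 ↦ -1·X^1·Y^1·Z^0.
  monomial 2·x^0·y^2 ↦ 2·X^0·Y^2·Z^0.
  monomial 3·x^0·y^1 ↦ 3·X^0·Y^1·Z^1.
  monomial 2·x^0·y^0 ↦ 2·X^0·Y^0·Z^2.
Collecting: F(X, Y, Z) = X**2 - X*Y + 2*Y**2 + 3*Y*Z + 2*Z**2.


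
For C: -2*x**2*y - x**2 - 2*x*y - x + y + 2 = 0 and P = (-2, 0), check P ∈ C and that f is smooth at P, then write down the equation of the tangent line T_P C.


Tangent line at P: 3*x - 3*y + 6 = 0.

Step 1: f(-2, 0) = 0, so P lies on C.
Step 2: partial derivatives
  f_x(x, y) = -4*x*y - 2*x - 2*y - 1, f_y(x, y) = -2*x**2 - 2*x + 1.
  f_x(P) = 3, f_y(P) = -3 (gradient nonzero, so P is smooth).
Step 3: tangent line at P: 3·(x − -2) + -3·(y − 0) = 0.
Expanding: 3*x - 3*y + 6 = 0.


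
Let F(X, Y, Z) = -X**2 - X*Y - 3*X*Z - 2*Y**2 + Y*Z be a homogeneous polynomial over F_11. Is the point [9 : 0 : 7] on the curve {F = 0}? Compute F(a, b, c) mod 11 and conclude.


F(9,0,7) ≡ 5 (mod 11); P is NOT on the curve.

Evaluate F(9, 0, 7) term-by-term (mod 11).
  -X**2 ↦ -1·81·1·1 = -81
  -X*Y ↦ -1·9·0·1 = 0
  -3*X*Z ↦ -3·9·1·7 = -189
  -2*Y**2 ↦ -2·1·0·1 = 0
  Y*Z ↦ 1·1·0·7 = 0
Sum: F(9, 0, 7) = (-81) + (0) + (-189) + (0) + (0) = -270.
Reducing mod 11: -270 ≡ 5 (mod 11).
Since F(a, b, c) ≡ 5 ≠ 0 (mod 11), P does NOT lie on the curve.


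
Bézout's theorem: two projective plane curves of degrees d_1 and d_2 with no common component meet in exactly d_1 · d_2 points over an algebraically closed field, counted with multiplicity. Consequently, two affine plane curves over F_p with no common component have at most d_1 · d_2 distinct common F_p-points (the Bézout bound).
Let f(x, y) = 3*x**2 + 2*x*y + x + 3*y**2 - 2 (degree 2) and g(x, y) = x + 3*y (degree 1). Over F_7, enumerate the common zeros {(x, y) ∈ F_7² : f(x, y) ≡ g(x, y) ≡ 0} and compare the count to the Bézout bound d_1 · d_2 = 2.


Common zeros: ∅; count = 0; Bézout bound = 2.

deg(f) = 2, deg(g) = 1, so Bézout bound = 2.
Scan x ∈ F_7. For each x, list the y ∈ F_7 with f(x, y) ≡ 0 and those with g(x, y) ≡ 0 (mod 7); the common zeros in that column are the intersection.
  x = 0: f ≡ 0 at y ∈ ∅; g ≡ 0 at y ∈ {0}; common: ∅.
  x = 1: f ≡ 0 at y ∈ {1, 3}; g ≡ 0 at y ∈ {2}; common: ∅.
  x = 2: f ≡ 0 at y ∈ ∅; g ≡ 0 at y ∈ {4}; common: ∅.
  x = 3: f ≡ 0 at y ∈ {0, 5}; g ≡ 0 at y ∈ {6}; common: ∅.
  x = 4: f ≡ 0 at y ∈ ∅; g ≡ 0 at y ∈ {1}; common: ∅.
  x = 5: f ≡ 0 at y ∈ {1, 5}; g ≡ 0 at y ∈ {3}; common: ∅.
  x = 6: f ≡ 0 at y ∈ {0, 3}; g ≡ 0 at y ∈ {5}; common: ∅.
Collecting: common zeros = ∅, so the count is 0.
Comparison with the Bézout bound: 0 ≤ 2 = deg(f)·deg(g), as expected for curves with no common component (the affine F_7-count falls short of the bound because intersections may lie at infinity, over extension fields, or carry multiplicity).


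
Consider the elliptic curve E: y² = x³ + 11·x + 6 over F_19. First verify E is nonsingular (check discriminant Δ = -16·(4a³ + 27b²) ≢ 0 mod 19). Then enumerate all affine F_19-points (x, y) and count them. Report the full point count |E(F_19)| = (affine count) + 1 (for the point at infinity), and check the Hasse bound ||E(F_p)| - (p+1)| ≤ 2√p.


Affine points = {(0, 5), (0, 14), (2, 6), (2, 13), (3, 3), (3, 16), (4, 0), (8, 6), (8, 13), (9, 6), (9, 13), (12, 2), (12, 17), (13, 3), (13, 16), (14, 4), (14, 15)}; affine count = 17; |E(F_19)| = 18.

Discriminant check: Δ ∝ 4a³ + 27b² = 4·11³ + 27·6² = 4·1331 + 27·36 ≡ 7 (mod 19). Nonzero ⇒ E is nonsingular.
For each x ∈ F_19, compute rhs = x³ + 11·x + 6 mod 19, then count y ∈ F_19 with y² ≡ rhs.
  x = 0: rhs = 6, matching y values: 5, 14 (2 points).
  x = 1: rhs = 18, matching y values: none (0 points).
  x = 2: rhs = 17, matching y values: 6, 13 (2 points).
  x = 3: rhs = 9, matching y values: 3, 16 (2 points).
  x = 4: rhs = 0, matching y values: 0 (1 points).
  x = 5: rhs = 15, matching y values: none (0 points).
  x = 6: rhs = 3, matching y values: none (0 points).
  x = 7: rhs = 8, matching y values: none (0 points).
  x = 8: rhs = 17, matching y values: 6, 13 (2 points).
  x = 9: rhs = 17, matching y values: 6, 13 (2 points).
  x = 10: rhs = 14, matching y values: none (0 points).
  x = 11: rhs = 14, matching y values: none (0 points).
  x = 12: rhs = 4, matching y values: 2, 17 (2 points).
  x = 13: rhs = 9, matching y values: 3, 16 (2 points).
  x = 14: rhs = 16, matching y values: 4, 15 (2 points).
  x = 15: rhs = 12, matching y values: none (0 points).
  x = 16: rhs = 3, matching y values: none (0 points).
  x = 17: rhs = 14, matching y values: none (0 points).
  x = 18: rhs = 13, matching y values: none (0 points).
Total affine count: 17.
Full point count |E(F_19)| = 17 + 1 = 18.
Hasse bound: |18 − (19+1)| = |-2| = 2 ≤ 2√19 ≈ 8.7178 ✓.


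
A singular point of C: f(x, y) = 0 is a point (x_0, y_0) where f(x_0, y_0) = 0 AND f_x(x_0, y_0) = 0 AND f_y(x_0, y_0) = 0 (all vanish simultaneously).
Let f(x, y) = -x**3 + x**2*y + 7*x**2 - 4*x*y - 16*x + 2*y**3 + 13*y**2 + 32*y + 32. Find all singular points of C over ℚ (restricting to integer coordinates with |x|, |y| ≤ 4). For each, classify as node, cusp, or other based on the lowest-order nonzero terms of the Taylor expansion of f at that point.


Singular points: {(2, -2)}; classification: node.

Compute partial derivatives:
  f_x = -3*x**2 + 2*x*y + 14*x - 4*y - 16.
  f_y = x**2 - 4*x + 6*y**2 + 26*y + 32.
Scan x_0 ∈ {−4, ..., 4}. For each x_0, f_y(x_0, y) is a polynomial in y; find its integer roots y ∈ {−4, ..., 4}, then test f_x and f at those candidates.
  x = -4: f_y(-4, y) = 6*y**2 + 26*y + 64; no integer root y with |y| ≤ 4.
  x = -3: f_y(-3, y) = 6*y**2 + 26*y + 53; no integer root y with |y| ≤ 4.
  x = -2: f_y(-2, y) = 6*y**2 + 26*y + 44; no integer root y with |y| ≤ 4.
  x = -1: f_y(-1, y) = 6*y**2 + 26*y + 37; no integer root y with |y| ≤ 4.
  x = 0: f_y(0, y) = 6*y**2 + 26*y + 32; no integer root y with |y| ≤ 4.
  x = 1: f_y(1, y) = 6*y**2 + 26*y + 29; no integer root y with |y| ≤ 4.
  x = 2: f_y(2, y) = 6*y**2 + 26*y + 28; vanishes at y ∈ {-2}. (2, -2): f_x = 0, f = 0 — SINGULAR.
  x = 3: f_y(3, y) = 6*y**2 + 26*y + 29; no integer root y with |y| ≤ 4.
  x = 4: f_y(4, y) = 6*y**2 + 26*y + 32; no integer root y with |y| ≤ 4.
Only singular point on the grid: (2, -2).
Classify: substitute x = 2 + u, y = -2 + v and expand: f = -u**3 + u**2*v - u**2 + 2*v**3 + v**2.
No constant or linear terms (consistent with a singular point). Quadratic part: -u**2 + v**2. Cubic part: -u**3 + u**2*v + 2*v**3.
The quadratic part v**2 - u**2 = (v − u)(v + u) splits into two distinct linear factors, so there are two distinct tangent lines y − -2 = ±(x − 2) — this is a node (ordinary double point).
Classification: node.


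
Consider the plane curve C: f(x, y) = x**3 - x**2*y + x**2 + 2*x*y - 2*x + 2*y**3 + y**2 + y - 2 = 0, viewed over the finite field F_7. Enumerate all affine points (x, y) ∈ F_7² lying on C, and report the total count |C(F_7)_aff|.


Affine F_7-points: {(2, 2), (2, 4), (3, 0), (4, 0), (4, 3), (5, 5), (6, 0)}; count = 7.

For each of the 49 pairs (x, y) ∈ F_7², evaluate f(x, y) mod 7. Record the zeros.
  x = 0: [0↦5, 1↦2, 2↦6, 3↦1, 4↦6, 5↦5, 6↦3]  zeros at y ∈ ∅
  x = 1: [0↦5, 1↦3, 2↦1, 3↦4, 4↦3, 5↦3, 6↦2]  zeros at y ∈ ∅
  x = 2: [0↦6, 1↦3, 2↦0, 3↦2, 4↦0, 5↦6, 6↦4]  zeros at y ∈ {2, 4}
  x = 3: [0↦0, 1↦1, 2↦2, 3↦1, 4↦3, 5↦6, 6↦1]  zeros at y ∈ {0}
  x = 4: [0↦0, 1↦3, 2↦6, 3↦0, 4↦4, 5↦2, 6↦6]  zeros at y ∈ {0, 3}
  x = 5: [0↦5, 1↦1, 2↦4, 3↦5, 4↦2, 5↦0, 6↦4]  zeros at y ∈ {5}
  x = 6: [0↦0, 1↦1, 2↦2, 3↦1, 4↦3, 5↦6, 6↦1]  zeros at y ∈ {0}
Collecting zeros: affine points = {(2, 2), (2, 4), (3, 0), (4, 0), (4, 3), (5, 5), (6, 0)}.
Total count |C(F_7)_aff| = 7.


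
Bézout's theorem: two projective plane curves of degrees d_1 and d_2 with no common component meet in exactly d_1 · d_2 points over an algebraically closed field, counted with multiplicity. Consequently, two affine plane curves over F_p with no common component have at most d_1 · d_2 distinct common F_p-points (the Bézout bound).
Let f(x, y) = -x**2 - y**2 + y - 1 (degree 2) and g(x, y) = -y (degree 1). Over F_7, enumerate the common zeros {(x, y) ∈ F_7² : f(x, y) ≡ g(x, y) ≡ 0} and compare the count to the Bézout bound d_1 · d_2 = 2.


Common zeros: ∅; count = 0; Bézout bound = 2.

deg(f) = 2, deg(g) = 1, so Bézout bound = 2.
Scan x ∈ F_7. For each x, list the y ∈ F_7 with f(x, y) ≡ 0 and those with g(x, y) ≡ 0 (mod 7); the common zeros in that column are the intersection.
  x = 0: f ≡ 0 at y ∈ {3, 5}; g ≡ 0 at y ∈ {0}; common: ∅.
  x = 1: f ≡ 0 at y ∈ {4}; g ≡ 0 at y ∈ {0}; common: ∅.
  x = 2: f ≡ 0 at y ∈ {2, 6}; g ≡ 0 at y ∈ {0}; common: ∅.
  x = 3: f ≡ 0 at y ∈ ∅; g ≡ 0 at y ∈ {0}; common: ∅.
  x = 4: f ≡ 0 at y ∈ ∅; g ≡ 0 at y ∈ {0}; common: ∅.
  x = 5: f ≡ 0 at y ∈ {2, 6}; g ≡ 0 at y ∈ {0}; common: ∅.
  x = 6: f ≡ 0 at y ∈ {4}; g ≡ 0 at y ∈ {0}; common: ∅.
Collecting: common zeros = ∅, so the count is 0.
Comparison with the Bézout bound: 0 ≤ 2 = deg(f)·deg(g), as expected for curves with no common component (the affine F_7-count falls short of the bound because intersections may lie at infinity, over extension fields, or carry multiplicity).


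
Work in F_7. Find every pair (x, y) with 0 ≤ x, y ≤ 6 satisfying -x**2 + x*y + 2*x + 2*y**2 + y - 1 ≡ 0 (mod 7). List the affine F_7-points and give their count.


Affine F_7-points: {(0, 4), (0, 6), (1, 0), (1, 6), (6, 3), (6, 4)}; count = 6.

For each of the 49 pairs (x, y) ∈ F_7², evaluate f(x, y) mod 7. Record the zeros.
  x = 0: [0↦6, 1↦2, 2↦2, 3↦6, 4↦0, 5↦5, 6↦0]  zeros at y ∈ {4, 6}
  x = 1: [0↦0, 1↦4, 2↦5, 3↦3, 4↦5, 5↦4, 6↦0]  zeros at y ∈ {0, 6}
  x = 2: [0↦6, 1↦4, 2↦6, 3↦5, 4↦1, 5↦1, 6↦5]  zeros at y ∈ ∅
  x = 3: [0↦3, 1↦2, 2↦5, 3↦5, 4↦2, 5↦3, 6↦1]  zeros at y ∈ ∅
  x = 4: [0↦5, 1↦5, 2↦2, 3↦3, 4↦1, 5↦3, 6↦2]  zeros at y ∈ ∅
  x = 5: [0↦5, 1↦6, 2↦4, 3↦6, 4↦5, 5↦1, 6↦1]  zeros at y ∈ ∅
  x = 6: [0↦3, 1↦5, 2↦4, 3↦0, 4↦0, 5↦4, 6↦5]  zeros at y ∈ {3, 4}
Collecting zeros: affine points = {(0, 4), (0, 6), (1, 0), (1, 6), (6, 3), (6, 4)}.
Total count |C(F_7)_aff| = 6.


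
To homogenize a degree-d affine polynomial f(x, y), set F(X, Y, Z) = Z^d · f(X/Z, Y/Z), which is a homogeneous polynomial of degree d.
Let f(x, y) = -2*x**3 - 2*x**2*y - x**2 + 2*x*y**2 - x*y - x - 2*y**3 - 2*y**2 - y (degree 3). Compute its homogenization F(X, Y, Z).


F(X, Y, Z) = -2*X**3 - 2*X**2*Y - X**2*Z + 2*X*Y**2 - X*Y*Z - X*Z**2 - 2*Y**3 - 2*Y**2*Z - Y*Z**2

deg(f) = 3.
Substitute x = X/Z, y = Y/Z into f, then multiply by Z^3.
  monomial -2·x^3·y^0 ↦ -2·X^3·Y^0·Z^0.
  monomial -2·x^2·y^1 ↦ -2·X^2·Y^1·Z^0.
  monomial -1·x^2·y^0 ↦ -1·X^2·Y^0·Z^1.
  monomial 2·x^1·y^2 ↦ 2·X^1·Y^2·Z^0.
  monomial -1·x^1·y^1 ↦ -1·X^1·Y^1·Z^1.
  monomial -1·x^1·y^0 ↦ -1·X^1·Y^0·Z^2.
  monomial -2·x^0·y^3 ↦ -2·X^0·Y^3·Z^0.
  monomial -2·x^0·y^2 ↦ -2·X^0·Y^2·Z^1.
  monomial -1·x^0·y^1 ↦ -1·X^0·Y^1·Z^2.
Collecting: F(X, Y, Z) = -2*X**3 - 2*X**2*Y - X**2*Z + 2*X*Y**2 - X*Y*Z - X*Z**2 - 2*Y**3 - 2*Y**2*Z - Y*Z**2.


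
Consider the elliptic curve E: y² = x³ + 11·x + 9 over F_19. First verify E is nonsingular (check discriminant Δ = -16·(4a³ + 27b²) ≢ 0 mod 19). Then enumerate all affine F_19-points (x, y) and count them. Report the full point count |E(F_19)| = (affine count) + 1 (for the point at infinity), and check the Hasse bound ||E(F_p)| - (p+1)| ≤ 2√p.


Affine points = {(0, 3), (0, 16), (2, 1), (2, 18), (6, 5), (6, 14), (7, 7), (7, 12), (8, 1), (8, 18), (9, 1), (9, 18), (10, 6), (10, 13), (11, 6), (11, 13), (12, 8), (12, 11), (14, 0), (16, 5), (16, 14), (17, 6), (17, 13), (18, 4), (18, 15)}; affine count = 25; |E(F_19)| = 26.

Discriminant check: Δ ∝ 4a³ + 27b² = 4·11³ + 27·9² = 4·1331 + 27·81 ≡ 6 (mod 19). Nonzero ⇒ E is nonsingular.
For each x ∈ F_19, compute rhs = x³ + 11·x + 9 mod 19, then count y ∈ F_19 with y² ≡ rhs.
  x = 0: rhs = 9, matching y values: 3, 16 (2 points).
  x = 1: rhs = 2, matching y values: none (0 points).
  x = 2: rhs = 1, matching y values: 1, 18 (2 points).
  x = 3: rhs = 12, matching y values: none (0 points).
  x = 4: rhs = 3, matching y values: none (0 points).
  x = 5: rhs = 18, matching y values: none (0 points).
  x = 6: rhs = 6, matching y values: 5, 14 (2 points).
  x = 7: rhs = 11, matching y values: 7, 12 (2 points).
  x = 8: rhs = 1, matching y values: 1, 18 (2 points).
  x = 9: rhs = 1, matching y values: 1, 18 (2 points).
  x = 10: rhs = 17, matching y values: 6, 13 (2 points).
  x = 11: rhs = 17, matching y values: 6, 13 (2 points).
  x = 12: rhs = 7, matching y values: 8, 11 (2 points).
  x = 13: rhs = 12, matching y values: none (0 points).
  x = 14: rhs = 0, matching y values: 0 (1 points).
  x = 15: rhs = 15, matching y values: none (0 points).
  x = 16: rhs = 6, matching y values: 5, 14 (2 points).
  x = 17: rhs = 17, matching y values: 6, 13 (2 points).
  x = 18: rhs = 16, matching y values: 4, 15 (2 points).
Total affine count: 25.
Full point count |E(F_19)| = 25 + 1 = 26.
Hasse bound: |26 − (19+1)| = |6| = 6 ≤ 2√19 ≈ 8.7178 ✓.


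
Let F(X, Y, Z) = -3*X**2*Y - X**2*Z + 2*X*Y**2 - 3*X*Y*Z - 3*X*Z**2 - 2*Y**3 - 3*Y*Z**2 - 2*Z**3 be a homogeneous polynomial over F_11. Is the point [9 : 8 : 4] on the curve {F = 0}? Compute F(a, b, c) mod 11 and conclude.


F(9,8,4) ≡ 1 (mod 11); P is NOT on the curve.

Evaluate F(9, 8, 4) term-by-term (mod 11).
  -3*X**2*Y ↦ -3·81·8·1 = -1944
  -X**2*Z ↦ -1·81·1·4 = -324
  2*X*Y**2 ↦ 2·9·64·1 = 1152
  -3*X*Y*Z ↦ -3·9·8·4 = -864
  -3*X*Z**2 ↦ -3·9·1·16 = -432
  -2*Y**3 ↦ -2·1·512·1 = -1024
  -3*Y*Z**2 ↦ -3·1·8·16 = -384
  -2*Z**3 ↦ -2·1·1·64 = -128
Sum: F(9, 8, 4) = (-1944) + (-324) + (1152) + (-864) + (-432) + (-1024) + (-384) + (-128) = -3948.
Reducing mod 11: -3948 ≡ 1 (mod 11).
Since F(a, b, c) ≡ 1 ≠ 0 (mod 11), P does NOT lie on the curve.


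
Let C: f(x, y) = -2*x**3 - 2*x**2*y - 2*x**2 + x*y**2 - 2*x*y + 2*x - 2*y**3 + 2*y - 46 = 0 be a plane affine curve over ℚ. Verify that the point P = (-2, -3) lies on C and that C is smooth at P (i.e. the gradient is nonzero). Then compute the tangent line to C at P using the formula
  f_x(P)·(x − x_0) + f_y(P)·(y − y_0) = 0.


Tangent line at P: -23*x - 44*y - 178 = 0.

Step 1: f(-2, -3) = 0, so P lies on C.
Step 2: partial derivatives
  f_x(x, y) = -6*x**2 - 4*x*y - 4*x + y**2 - 2*y + 2, f_y(x, y) = -2*x**2 + 2*x*y - 2*x - 6*y**2 + 2.
  f_x(P) = -23, f_y(P) = -44 (gradient nonzero, so P is smooth).
Step 3: tangent line at P: -23·(x − -2) + -44·(y − -3) = 0.
Expanding: -23*x - 44*y - 178 = 0.


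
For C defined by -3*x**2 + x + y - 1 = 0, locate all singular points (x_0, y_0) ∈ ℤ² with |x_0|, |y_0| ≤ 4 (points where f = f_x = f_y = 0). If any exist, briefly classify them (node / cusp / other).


No singular points in the scanned grid; C is smooth there.

Compute partial derivatives:
  f_x = 1 - 6*x.
  f_y = 1.
f_y = 1 is a nonzero constant, so f_y never vanishes: no point (x, y) can satisfy f = f_x = f_y = 0. In particular no (x, y) ∈ {−4, ..., 4}² is singular; the curve is smooth.


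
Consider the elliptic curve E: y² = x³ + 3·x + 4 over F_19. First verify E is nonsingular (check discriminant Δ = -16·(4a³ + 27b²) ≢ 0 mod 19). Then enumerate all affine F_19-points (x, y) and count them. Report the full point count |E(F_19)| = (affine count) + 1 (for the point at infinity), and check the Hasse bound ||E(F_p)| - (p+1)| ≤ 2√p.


Affine points = {(0, 2), (0, 17), (4, 2), (4, 17), (5, 7), (5, 12), (7, 8), (7, 11), (9, 0), (11, 0), (12, 1), (12, 18), (13, 6), (13, 13), (14, 4), (14, 15), (15, 2), (15, 17), (16, 5), (16, 14), (17, 3), (17, 16), (18, 0)}; affine count = 23; |E(F_19)| = 24.

Discriminant check: Δ ∝ 4a³ + 27b² = 4·3³ + 27·4² = 4·27 + 27·16 ≡ 8 (mod 19). Nonzero ⇒ E is nonsingular.
For each x ∈ F_19, compute rhs = x³ + 3·x + 4 mod 19, then count y ∈ F_19 with y² ≡ rhs.
  x = 0: rhs = 4, matching y values: 2, 17 (2 points).
  x = 1: rhs = 8, matching y values: none (0 points).
  x = 2: rhs = 18, matching y values: none (0 points).
  x = 3: rhs = 2, matching y values: none (0 points).
  x = 4: rhs = 4, matching y values: 2, 17 (2 points).
  x = 5: rhs = 11, matching y values: 7, 12 (2 points).
  x = 6: rhs = 10, matching y values: none (0 points).
  x = 7: rhs = 7, matching y values: 8, 11 (2 points).
  x = 8: rhs = 8, matching y values: none (0 points).
  x = 9: rhs = 0, matching y values: 0 (1 points).
  x = 10: rhs = 8, matching y values: none (0 points).
  x = 11: rhs = 0, matching y values: 0 (1 points).
  x = 12: rhs = 1, matching y values: 1, 18 (2 points).
  x = 13: rhs = 17, matching y values: 6, 13 (2 points).
  x = 14: rhs = 16, matching y values: 4, 15 (2 points).
  x = 15: rhs = 4, matching y values: 2, 17 (2 points).
  x = 16: rhs = 6, matching y values: 5, 14 (2 points).
  x = 17: rhs = 9, matching y values: 3, 16 (2 points).
  x = 18: rhs = 0, matching y values: 0 (1 points).
Total affine count: 23.
Full point count |E(F_19)| = 23 + 1 = 24.
Hasse bound: |24 − (19+1)| = |4| = 4 ≤ 2√19 ≈ 8.7178 ✓.
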